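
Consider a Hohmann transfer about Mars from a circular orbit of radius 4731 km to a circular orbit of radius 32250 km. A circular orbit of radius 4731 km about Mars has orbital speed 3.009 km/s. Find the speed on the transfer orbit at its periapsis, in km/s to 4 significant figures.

v = 3.974 km/s

From the circular-orbit relation v² = μ/r at r = 4731 km: μ = v²r = (3.009)² × 4731 = 42834.9 km³/s².
Transfer-ellipse semi-major axis a_t = (r₁ + r₂)/2 = (4731 + 32250)/2 = 18490.5 km.
At periapsis, r = 4731 km.
From the vis-viva equation, v = √[μ(2/r − 1/a_t)] = 3.974 km/s.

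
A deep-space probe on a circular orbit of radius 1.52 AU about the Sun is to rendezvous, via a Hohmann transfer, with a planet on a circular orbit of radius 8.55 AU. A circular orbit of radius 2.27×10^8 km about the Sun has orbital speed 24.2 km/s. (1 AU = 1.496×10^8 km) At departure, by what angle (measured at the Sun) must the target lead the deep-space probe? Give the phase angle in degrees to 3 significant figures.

φ = 98.7°

From the circular-orbit relation v² = μ/r at r = 2.27×10^8 km: μ = v²r = (24.2)² × 2.27×10^8 = 1.32940×10^11 km³/s².
In km: r₁ = 1.52 × 1.496×10^8 = 2.27392×10^8 km; r₂ = 8.55 × 1.496×10^8 = 1.27908×10^9 km.
The Hohmann ellipse has a_t = (r₁ + r₂)/2 = 7.53236×10^8 km.
The half-period of the transfer ellipse is t = π√(a_t³/μ) = 1.7812×10^8 s.
Target angular speed ω₂ = √(μ/r₂³) = 7.9704×10^-9 rad/s.
Angle swept by the target during transfer: ω₂·t = 1.4197 rad = 81.34°.
The deep-space probe traverses 180° on the transfer ellipse, so the target must lead by 180° − 81.34° = 98.7°.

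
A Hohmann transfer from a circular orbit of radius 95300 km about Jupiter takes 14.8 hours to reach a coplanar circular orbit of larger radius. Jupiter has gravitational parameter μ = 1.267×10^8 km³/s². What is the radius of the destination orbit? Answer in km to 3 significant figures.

r₂ = 5.68×10^5 km

Transfer time t = 14.8 hours = 53280 s, and t = π√(a_t³/μ).
So a_t = (μ t²/π²)^(1/3) = (1.267×10^8 × (53280)² / π²)^(1/3) = 3.3154×10^5 km.
Since a_t = (r₁ + r₂)/2, r₂ = 2a_t − r₁ = 2×3.3154×10^5 − 95300 = 5.6778×10^5 km.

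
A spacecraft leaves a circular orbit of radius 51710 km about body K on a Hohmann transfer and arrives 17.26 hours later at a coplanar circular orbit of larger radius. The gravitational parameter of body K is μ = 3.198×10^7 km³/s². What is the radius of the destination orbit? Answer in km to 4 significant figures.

Transfer time t = 17.26 hours = 62136 s, and t = π√(a_t³/μ).
So a_t = (μ t²/π²)^(1/3) = (3.198×10^7 × (62136)² / π²)^(1/3) = 2.3214×10^5 km.
Since a_t = (r₁ + r₂)/2, r₂ = 2a_t − r₁ = 2×2.3214×10^5 − 51710 = 4.1257×10^5 km.

r₂ = 4.126×10^5 km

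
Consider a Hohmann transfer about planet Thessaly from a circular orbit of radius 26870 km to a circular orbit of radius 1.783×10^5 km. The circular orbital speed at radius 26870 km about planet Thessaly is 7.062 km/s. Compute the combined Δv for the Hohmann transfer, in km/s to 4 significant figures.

Δv = 3.587 km/s

From the circular-orbit relation v² = μ/r at r = 26870 km: μ = v²r = (7.062)² × 26870 = 1.34006×10^6 km³/s².
Semi-major axis of the transfer orbit: a_t = (26870 + 1.783×10^5)/2 = 1.02585×10^5 km.
At r₁ the circular-orbit speed is v₁ = √(μ/r₁) = 7.0620 km/s.
Transfer-orbit speed at r₁ (v² = μ(2/r − 1/a)): v_p = √[μ(2/r₁ − 1/a_t)] = 9.3103 km/s.
First burn Δv₁ = |v_p − v₁| = 2.2483 km/s.
At r₂, v₂ = √(μ/r₂) = 2.7415 km/s.
Transfer-orbit speed at r₂: v_a = √[μ(2/r₂ − 1/a_t)] = 1.4031 km/s.
Second burn Δv₂ = |v₂ − v_a| = 1.3384 km/s.
Total Δv = Δv₁ + Δv₂ = 3.587 km/s.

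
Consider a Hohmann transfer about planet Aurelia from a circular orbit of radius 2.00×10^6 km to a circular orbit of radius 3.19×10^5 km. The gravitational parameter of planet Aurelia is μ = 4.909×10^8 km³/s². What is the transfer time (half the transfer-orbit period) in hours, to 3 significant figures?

Semi-major axis of the transfer orbit: a_t = (2.000×10^6 + 3.190×10^5)/2 = 1.1595×10^6 km.
Half the transfer-orbit period gives t = π√(a_t³/μ) = 1.770×10^5 s.
Converting: 1.770×10^5 s ÷ 3600 s/hour = 49.2 hours.

t = 49.2 hours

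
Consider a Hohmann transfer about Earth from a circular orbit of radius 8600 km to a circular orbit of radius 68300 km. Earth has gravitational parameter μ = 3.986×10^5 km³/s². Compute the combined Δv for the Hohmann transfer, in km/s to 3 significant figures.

Δv = 3.54 km/s

Semi-major axis of the transfer orbit: a_t = (8600 + 68300)/2 = 38450 km.
At r₁ the circular-orbit speed is v₁ = √(μ/r₁) = 6.808 km/s.
On the transfer ellipse at r₁, vis-viva gives v_p = √[μ(2/r₁ − 1/a_t)] = 9.074 km/s.
First burn Δv₁ = |v_p − v₁| = 2.266 km/s.
Circular speed at r₂: v₂ = √(μ/r₂) = 2.416 km/s.
Transfer-orbit speed at r₂: v_a = √[μ(2/r₂ − 1/a_t)] = 1.143 km/s.
Second burn Δv₂ = |v₂ − v_a| = 1.273 km/s.
Total Δv = Δv₁ + Δv₂ = 3.539 km/s.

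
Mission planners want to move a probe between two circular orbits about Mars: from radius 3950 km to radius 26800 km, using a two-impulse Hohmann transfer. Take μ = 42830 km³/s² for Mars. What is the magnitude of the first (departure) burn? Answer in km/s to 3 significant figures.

Semi-major axis of the transfer orbit: a_t = (3950 + 26800)/2 = 15375 km.
Circular speed at r = 3950 km: v_c = √(μ/r) = 3.2929 km/s.
Vis-viva on the transfer ellipse at r = 3950 km gives v_t = √[μ(2/r − 1/a_t)] = 4.3475 km/s.
Δv₁ = |v_t − v_c| = |4.3475 − 3.2929| = 1.055 km/s.

Δv₁ = 1.05 km/s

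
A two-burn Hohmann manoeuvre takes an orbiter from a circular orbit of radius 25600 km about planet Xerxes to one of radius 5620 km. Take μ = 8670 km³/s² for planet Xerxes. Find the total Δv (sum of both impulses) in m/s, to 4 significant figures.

The Hohmann ellipse has a_t = (r₁ + r₂)/2 = 15610 km.
At r₁ the circular-orbit speed is v₁ = √(μ/r₁) = 0.5820 km/s.
Transfer-orbit speed at r₁ (vis-viva equation): v_a = √[μ(2/r₁ − 1/a_t)] = 0.3492 km/s.
First burn Δv₁ = |v_a − v₁| = 0.2328 km/s.
At r₂, v₂ = √(μ/r₂) = 1.2421 km/s.
Transfer-orbit speed at r₂: v_p = √[μ(2/r₂ − 1/a_t)] = 1.5906 km/s.
Second burn Δv₂ = |v₂ − v_p| = 0.3485 km/s.
Δv = Δv₁ + Δv₂ = 0.2328 + 0.3485 = 0.5813 km/s.

Δv = 581.3 m/s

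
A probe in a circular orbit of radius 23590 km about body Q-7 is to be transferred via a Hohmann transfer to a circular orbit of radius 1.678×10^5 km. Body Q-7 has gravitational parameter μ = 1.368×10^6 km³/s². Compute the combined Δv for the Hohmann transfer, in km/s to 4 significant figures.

The Hohmann ellipse has a_t = (r₁ + r₂)/2 = 95695 km.
Circular speed at r₁: v₁ = √(μ/r₁) = √(1.368×10^6/23590) = 7.6152 km/s.
Transfer-orbit speed at r₁ (vis-viva): v_p = √[μ(2/r₁ − 1/a_t)] = 10.084 km/s.
First burn Δv₁ = |v_p − v₁| = 2.4688 km/s.
At r₂, v₂ = √(μ/r₂) = 2.85527 km/s.
Transfer-orbit speed at r₂: v_a = √[μ(2/r₂ − 1/a_t)] = 1.41764 km/s.
Second burn Δv₂ = |v₂ − v_a| = 1.4376 km/s.
Total Δv = Δv₁ + Δv₂ = 3.906 km/s.

Δv = 3.906 km/s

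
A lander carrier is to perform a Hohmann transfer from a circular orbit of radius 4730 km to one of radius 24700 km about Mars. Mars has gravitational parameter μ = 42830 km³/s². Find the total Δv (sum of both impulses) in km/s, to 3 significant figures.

Δv = 1.46 km/s

The Hohmann ellipse has a_t = (r₁ + r₂)/2 = 14715 km.
Circular speed at r₁: v₁ = √(μ/r₁) = √(42830/4730) = 3.0091 km/s.
Transfer-orbit speed at r₁ (v² = μ(2/r − 1/a)): v_p = √[μ(2/r₁ − 1/a_t)] = 3.8986 km/s.
First burn Δv₁ = |v_p − v₁| = 0.8895 km/s.
Circular speed at r₂: v₂ = √(μ/r₂) = 1.3168 km/s.
Transfer-orbit speed at r₂: v_a = √[μ(2/r₂ − 1/a_t)] = 0.74658 km/s.
Second burn Δv₂ = |v₂ − v_a| = 0.5702 km/s.
Δv = Δv₁ + Δv₂ = 0.8895 + 0.5702 = 1.460 km/s.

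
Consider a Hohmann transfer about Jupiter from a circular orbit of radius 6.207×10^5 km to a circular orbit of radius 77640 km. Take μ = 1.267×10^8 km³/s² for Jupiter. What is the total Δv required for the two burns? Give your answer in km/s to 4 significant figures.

The Hohmann ellipse has a_t = (r₁ + r₂)/2 = 3.4917×10^5 km.
At r₁ the circular-orbit speed is v₁ = √(μ/r₁) = 14.287 km/s.
On the transfer ellipse at r₁, vis-viva gives v_a = √[μ(2/r₁ − 1/a_t)] = 6.7371 km/s.
First burn Δv₁ = |v_a − v₁| = 7.550 km/s.
Circular speed at r₂: v₂ = √(μ/r₂) = 40.40 km/s.
Transfer-orbit speed at r₂: v_p = √[μ(2/r₂ − 1/a_t)] = 53.86 km/s.
Second burn Δv₂ = |v₂ − v_p| = 13.46 km/s.
Total Δv = Δv₁ + Δv₂ = 21.01 km/s.

Δv = 21.01 km/s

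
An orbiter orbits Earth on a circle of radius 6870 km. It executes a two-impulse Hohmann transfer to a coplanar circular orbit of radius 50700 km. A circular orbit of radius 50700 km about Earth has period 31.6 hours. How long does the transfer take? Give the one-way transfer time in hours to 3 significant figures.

t = 6.76 hours

From Kepler's third law T² = 4π²r³/μ at r = 50700 km, T = 31.6 hours = 31.6 × 3600 s = 1.1376×10^5 s: μ = 4π²r³/T² = 3.97562×10^5 km³/s².
Semi-major axis of the transfer orbit: a_t = (6870 + 50700)/2 = 28785 km.
Half the transfer-orbit period gives t = π√(a_t³/μ) = 24330 s.
Converting: 24330 s ÷ 3600 s/hour = 6.76 hours.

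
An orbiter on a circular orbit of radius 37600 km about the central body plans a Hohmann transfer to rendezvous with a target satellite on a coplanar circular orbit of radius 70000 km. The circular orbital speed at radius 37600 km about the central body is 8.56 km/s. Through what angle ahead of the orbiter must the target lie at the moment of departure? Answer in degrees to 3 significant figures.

From the circular-orbit relation v² = μ/r at r = 37600 km: μ = v²r = (8.56)² × 37600 = 2.75509×10^6 km³/s².
The Hohmann ellipse has a_t = (r₁ + r₂)/2 = 53800 km.
Transfer time t = π√(a_t³/μ) = 23620 s.
The target's mean motion on its circular orbit is ω₂ = √(μ/r₂³) = 8.962×10^-5 rad/s.
Angle swept by the target during transfer: ω₂·t = 2.117 rad = 121.3°.
The orbiter traverses 180° on the transfer ellipse, so the target must lead by 180° − 121.3° = 58.7°.

φ = 58.7°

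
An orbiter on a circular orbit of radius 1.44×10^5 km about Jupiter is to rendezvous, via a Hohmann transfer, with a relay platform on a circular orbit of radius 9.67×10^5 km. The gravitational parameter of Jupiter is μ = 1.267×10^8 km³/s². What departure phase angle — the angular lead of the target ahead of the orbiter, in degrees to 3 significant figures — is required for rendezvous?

φ = 102°

The Hohmann ellipse has a_t = (r₁ + r₂)/2 = 5.555×10^5 km.
The half-period of the transfer ellipse is t = π√(a_t³/μ) = 1.1555×10^5 s.
The target's mean motion on its circular orbit is ω₂ = √(μ/r₂³) = 1.1837×10^-5 rad/s.
Angle swept by the target during transfer: ω₂·t = 1.3678 rad = 78.37°.
The orbiter traverses 180° on the transfer ellipse, so the target must lead by 180° − 78.37° = 102°.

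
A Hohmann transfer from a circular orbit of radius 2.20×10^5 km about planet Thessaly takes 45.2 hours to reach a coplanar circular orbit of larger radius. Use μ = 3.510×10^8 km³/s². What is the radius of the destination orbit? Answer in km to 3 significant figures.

Transfer time t = 45.2 hours = 1.6272×10^5 s, and t = π√(a_t³/μ).
So a_t = (μ t²/π²)^(1/3) = (3.510×10^8 × (1.6272×10^5)² / π²)^(1/3) = 9.8016×10^5 km.
Since a_t = (r₁ + r₂)/2, r₂ = 2a_t − r₁ = 2×9.8016×10^5 − 2.200×10^5 = 1.74032×10^6 km.

r₂ = 1.74×10^6 km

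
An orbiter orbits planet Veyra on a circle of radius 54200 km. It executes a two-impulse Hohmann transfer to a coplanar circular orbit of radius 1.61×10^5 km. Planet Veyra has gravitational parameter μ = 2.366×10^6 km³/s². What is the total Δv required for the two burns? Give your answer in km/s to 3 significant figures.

Semi-major axis of the transfer orbit: a_t = (54200 + 1.610×10^5)/2 = 1.076×10^5 km.
Circular speed at r₁: v₁ = √(μ/r₁) = √(2.366×10^6/54200) = 6.607 km/s.
Transfer-orbit speed at r₁ (vis-viva): v_p = √[μ(2/r₁ − 1/a_t)] = 8.082 km/s.
First burn Δv₁ = |v_p − v₁| = 1.475 km/s.
At r₂, v₂ = √(μ/r₂) = 3.8335 km/s.
Transfer-orbit speed at r₂: v_a = √[μ(2/r₂ − 1/a_t)] = 2.7207 km/s.
Second burn Δv₂ = |v₂ − v_a| = 1.113 km/s.
Total Δv = Δv₁ + Δv₂ = 2.588 km/s.

Δv = 2.59 km/s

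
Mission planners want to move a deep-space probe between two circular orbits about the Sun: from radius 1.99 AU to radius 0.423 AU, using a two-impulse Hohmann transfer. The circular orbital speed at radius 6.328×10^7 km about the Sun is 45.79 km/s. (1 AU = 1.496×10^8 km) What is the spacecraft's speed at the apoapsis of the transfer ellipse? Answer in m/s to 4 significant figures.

v = 12500 m/s

From the circular-orbit relation v² = μ/r at r = 6.328×10^7 km: μ = v²r = (45.79)² × 6.328×10^7 = 1.32681×10^11 km³/s².
In km: r₁ = 1.99 × 1.496×10^8 = 2.97704×10^8 km; r₂ = 0.423 × 1.496×10^8 = 6.32808×10^7 km.
The Hohmann ellipse has a_t = (r₁ + r₂)/2 = 1.804924×10^8 km.
At apoapsis, r = 2.97704×10^8 km.
Applying v² = μ(2/r − 1/a_t): v = 12.50 km/s.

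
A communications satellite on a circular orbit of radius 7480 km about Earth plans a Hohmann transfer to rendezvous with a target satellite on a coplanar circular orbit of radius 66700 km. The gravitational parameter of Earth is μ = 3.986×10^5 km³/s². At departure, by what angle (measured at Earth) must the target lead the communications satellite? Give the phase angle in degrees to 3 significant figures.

The Hohmann ellipse has a_t = (r₁ + r₂)/2 = 37090 km.
Transfer time t = π√(a_t³/μ) = 35544 s.
The target's mean motion on its circular orbit is ω₂ = √(μ/r₂³) = 3.6650×10^-5 rad/s.
Angle swept by the target during transfer: ω₂·t = 1.3027 rad = 74.64°.
Arrival is 180° from departure on the ellipse, so φ = 180° − 74.64° = 105°.

φ = 105°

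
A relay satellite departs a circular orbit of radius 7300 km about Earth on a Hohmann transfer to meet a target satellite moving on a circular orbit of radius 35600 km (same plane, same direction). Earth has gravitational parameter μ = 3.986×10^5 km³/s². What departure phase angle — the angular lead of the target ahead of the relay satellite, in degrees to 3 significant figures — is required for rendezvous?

The Hohmann ellipse has a_t = (r₁ + r₂)/2 = 21450 km.
Transfer time t = π√(a_t³/μ) = 15632.3 s.
Target angular speed ω₂ = √(μ/r₂³) = 9.39926×10^-5 rad/s.
Angle swept by the target during transfer: ω₂·t = 1.46932 rad = 84.19°.
The relay satellite traverses 180° on the transfer ellipse, so the target must lead by 180° − 84.19° = 95.8°.

φ = 95.8°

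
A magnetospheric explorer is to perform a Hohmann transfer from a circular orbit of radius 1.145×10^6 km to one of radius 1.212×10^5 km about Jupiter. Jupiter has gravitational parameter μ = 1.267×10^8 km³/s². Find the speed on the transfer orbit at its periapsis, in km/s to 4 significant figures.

v = 43.48 km/s

Semi-major axis of the transfer orbit: a_t = (1.145×10^6 + 1.212×10^5)/2 = 6.331×10^5 km.
The periapsis of the transfer ellipse is at r = 1.212×10^5 km.
Applying v² = μ(2/r − 1/a_t): v = 43.48 km/s.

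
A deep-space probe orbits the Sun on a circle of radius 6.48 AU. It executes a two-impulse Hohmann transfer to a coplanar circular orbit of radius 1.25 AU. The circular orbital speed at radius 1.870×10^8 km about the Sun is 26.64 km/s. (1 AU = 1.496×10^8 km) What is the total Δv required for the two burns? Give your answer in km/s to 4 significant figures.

From the circular-orbit relation v² = μ/r at r = 1.870×10^8 km: μ = v²r = (26.64)² × 1.870×10^8 = 1.32712×10^11 km³/s².
In km: r₁ = 6.48 × 1.496×10^8 = 9.69408×10^8 km; r₂ = 1.25 × 1.496×10^8 = 1.870×10^8 km.
Transfer-ellipse semi-major axis a_t = (r₁ + r₂)/2 = (9.69408×10^8 + 1.870×10^8)/2 = 5.78204×10^8 km.
Circular speed at r₁: v₁ = √(μ/r₁) = √(1.32712×10^11/9.69408×10^8) = 11.70 km/s.
On the transfer ellipse at r₁, v² = μ(2/r − 1/a) gives v_a = √[μ(2/r₁ − 1/a_t)] = 6.654 km/s.
First burn Δv₁ = |v_a − v₁| = 5.046 km/s.
At r₂, v₂ = √(μ/r₂) = 26.640 km/s.
Transfer-orbit speed at r₂: v_p = √[μ(2/r₂ − 1/a_t)] = 34.494 km/s.
Second burn Δv₂ = |v₂ − v_p| = 7.854 km/s.
Total Δv = Δv₁ + Δv₂ = 12.90 km/s.

Δv = 12.90 km/s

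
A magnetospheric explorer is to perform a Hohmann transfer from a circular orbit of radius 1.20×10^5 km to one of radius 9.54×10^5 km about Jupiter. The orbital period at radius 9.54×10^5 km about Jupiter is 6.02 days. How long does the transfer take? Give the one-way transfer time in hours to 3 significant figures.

t = 30.5 hours

From Kepler's third law T² = 4π²r³/μ at r = 9.54×10^5 km, T = 6.02 days = 6.02 × 86400 s = 5.20128×10^5 s: μ = 4π²r³/T² = 1.26702×10^8 km³/s².
The Hohmann ellipse has a_t = (r₁ + r₂)/2 = 5.370×10^5 km.
Half the transfer-orbit period gives t = π√(a_t³/μ) = 1.098×10^5 s.
Converting: 1.098×10^5 s ÷ 3600 s/hour = 30.5 hours.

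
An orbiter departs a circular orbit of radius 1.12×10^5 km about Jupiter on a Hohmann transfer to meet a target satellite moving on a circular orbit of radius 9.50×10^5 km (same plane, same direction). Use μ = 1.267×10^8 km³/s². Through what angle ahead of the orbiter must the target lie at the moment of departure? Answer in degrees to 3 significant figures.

Semi-major axis of the transfer orbit: a_t = (1.120×10^5 + 9.500×10^5)/2 = 5.310×10^5 km.
Transfer time t = π√(a_t³/μ) = 1.07995×10^5 s.
The target's mean motion on its circular orbit is ω₂ = √(μ/r₂³) = 1.21563×10^-5 rad/s.
Angle swept by the target during transfer: ω₂·t = 1.3128 rad = 75.22°.
Arrival is 180° from departure on the ellipse, so φ = 180° − 75.22° = 105°.

φ = 105°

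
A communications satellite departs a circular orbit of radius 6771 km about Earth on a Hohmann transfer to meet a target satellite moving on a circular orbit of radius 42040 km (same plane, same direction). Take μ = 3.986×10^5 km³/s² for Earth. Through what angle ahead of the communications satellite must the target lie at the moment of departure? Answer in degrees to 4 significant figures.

φ = 100.4°

Semi-major axis of the transfer orbit: a_t = (6771 + 42040)/2 = 24405.5 km.
Transfer time t = π√(a_t³/μ) = 18972 s.
Target angular speed ω₂ = √(μ/r₂³) = 7.3244×10^-5 rad/s.
Angle swept by the target during transfer: ω₂·t = 1.3896 rad = 79.62°.
The communications satellite traverses 180° on the transfer ellipse, so the target must lead by 180° − 79.62° = 100.4°.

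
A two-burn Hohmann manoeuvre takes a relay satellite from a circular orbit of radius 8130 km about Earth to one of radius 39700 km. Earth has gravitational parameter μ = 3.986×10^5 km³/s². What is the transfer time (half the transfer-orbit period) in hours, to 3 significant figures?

t = 5.11 hours

The Hohmann ellipse has a_t = (r₁ + r₂)/2 = 23915 km.
By Kepler's third law the transfer-orbit period is T = 2π√(a_t³/μ), so t = T/2 = 18400 s.
Converting: 18400 s ÷ 3600 s/hour = 5.11 hours.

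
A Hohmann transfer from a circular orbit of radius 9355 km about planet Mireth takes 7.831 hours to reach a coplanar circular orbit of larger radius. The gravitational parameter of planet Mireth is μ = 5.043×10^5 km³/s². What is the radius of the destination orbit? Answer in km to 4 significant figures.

Transfer time t = 7.831 hours = 28191.6 s, and t = π√(a_t³/μ).
So a_t = (μ t²/π²)^(1/3) = (5.043×10^5 × (28191.6)² / π²)^(1/3) = 34372 km.
Since a_t = (r₁ + r₂)/2, r₂ = 2a_t − r₁ = 2×34372 − 9355 = 59389 km.

r₂ = 59390 km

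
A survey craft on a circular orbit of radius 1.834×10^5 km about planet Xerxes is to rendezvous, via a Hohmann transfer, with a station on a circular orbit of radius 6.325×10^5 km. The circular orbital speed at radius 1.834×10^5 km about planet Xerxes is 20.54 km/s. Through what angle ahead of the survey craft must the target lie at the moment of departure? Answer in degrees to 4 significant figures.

From the circular-orbit relation v² = μ/r at r = 1.834×10^5 km: μ = v²r = (20.54)² × 1.834×10^5 = 7.73749×10^7 km³/s².
The Hohmann ellipse has a_t = (r₁ + r₂)/2 = 4.0795×10^5 km.
Transfer time t = π√(a_t³/μ) = 93059 s.
The target's mean motion on its circular orbit is ω₂ = √(μ/r₂³) = 1.7487×10^-5 rad/s.
Angle swept by the target during transfer: ω₂·t = 1.6273 rad = 93.24°.
The survey craft traverses 180° on the transfer ellipse, so the target must lead by 180° − 93.24° = 86.76°.

φ = 86.76°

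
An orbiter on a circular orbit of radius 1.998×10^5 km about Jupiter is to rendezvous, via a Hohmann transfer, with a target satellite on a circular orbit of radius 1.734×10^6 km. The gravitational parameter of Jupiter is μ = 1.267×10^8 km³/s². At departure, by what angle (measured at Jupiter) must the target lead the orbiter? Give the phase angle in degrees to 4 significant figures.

φ = 105.1°

Semi-major axis of the transfer orbit: a_t = (1.998×10^5 + 1.734×10^6)/2 = 9.669×10^5 km.
Transfer time t = π√(a_t³/μ) = 2.653591×10^5 s.
The target's mean motion on its circular orbit is ω₂ = √(μ/r₂³) = 4.929634×10^-6 rad/s.
Angle swept by the target during transfer: ω₂·t = 1.308123 rad = 74.9499°.
Arrival is 180° from departure on the ellipse, so φ = 180° − 74.9499° = 105.1°.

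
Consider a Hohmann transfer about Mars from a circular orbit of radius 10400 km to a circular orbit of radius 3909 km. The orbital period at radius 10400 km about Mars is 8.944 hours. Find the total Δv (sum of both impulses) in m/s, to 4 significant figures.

Δv = 1210 m/s

From Kepler's third law T² = 4π²r³/μ at r = 10400 km, T = 8.944 hours = 8.944 × 3600 s = 32198.4 s: μ = 4π²r³/T² = 42834.3 km³/s².
Semi-major axis of the transfer orbit: a_t = (10400 + 3909)/2 = 7154.5 km.
Circular speed at r₁: v₁ = √(μ/r₁) = √(42834.3/10400) = 2.02945 km/s.
On the transfer ellipse at r₁, v² = μ(2/r − 1/a) gives v_a = √[μ(2/r₁ − 1/a_t)] = 1.50011 km/s.
First burn Δv₁ = |v_a − v₁| = 0.5293 km/s.
At r₂, v₂ = √(μ/r₂) = 3.3103 km/s.
Transfer-orbit speed at r₂: v_p = √[μ(2/r₂ − 1/a_t)] = 3.9911 km/s.
Second burn Δv₂ = |v₂ − v_p| = 0.6808 km/s.
Total Δv = Δv₁ + Δv₂ = 1.210 km/s.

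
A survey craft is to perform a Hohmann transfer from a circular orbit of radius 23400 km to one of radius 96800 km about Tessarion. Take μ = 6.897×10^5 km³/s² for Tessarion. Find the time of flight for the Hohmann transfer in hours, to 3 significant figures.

t = 15.5 hours

The Hohmann ellipse has a_t = (r₁ + r₂)/2 = 60100 km.
By Kepler's third law the transfer-orbit period is T = 2π√(a_t³/μ), so t = T/2 = 55740 s.
Converting: 55740 s ÷ 3600 s/hour = 15.5 hours.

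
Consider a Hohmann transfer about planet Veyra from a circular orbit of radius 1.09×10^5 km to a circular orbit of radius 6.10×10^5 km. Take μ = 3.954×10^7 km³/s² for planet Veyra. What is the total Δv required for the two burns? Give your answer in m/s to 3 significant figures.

The Hohmann ellipse has a_t = (r₁ + r₂)/2 = 3.595×10^5 km.
At r₁ the circular-orbit speed is v₁ = √(μ/r₁) = 19.04606 km/s.
Transfer-orbit speed at r₁ (v² = μ(2/r − 1/a)): v_p = √[μ(2/r₁ − 1/a_t)] = 24.80965 km/s.
First burn Δv₁ = |v_p − v₁| = 5.76359 km/s.
Circular speed at r₂: v₂ = √(μ/r₂) = 8.05107 km/s.
Transfer-orbit speed at r₂: v_a = √[μ(2/r₂ − 1/a_t)] = 4.43320 km/s.
Second burn Δv₂ = |v₂ − v_a| = 3.61787 km/s.
Total Δv = Δv₁ + Δv₂ = 9.381 km/s.

Δv = 9380 m/s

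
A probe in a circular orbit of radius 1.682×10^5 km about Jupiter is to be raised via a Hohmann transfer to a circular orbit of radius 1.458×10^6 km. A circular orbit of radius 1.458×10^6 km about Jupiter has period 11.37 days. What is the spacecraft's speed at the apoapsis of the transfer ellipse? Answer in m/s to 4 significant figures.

From Kepler's third law T² = 4π²r³/μ at r = 1.458×10^6 km, T = 11.37 days = 11.37 × 86400 s = 9.82368×10^5 s: μ = 4π²r³/T² = 1.26790×10^8 km³/s².
The Hohmann ellipse has a_t = (r₁ + r₂)/2 = 8.131×10^5 km.
The apoapsis of the transfer ellipse is at r = 1.458×10^6 km.
Vis-viva: v = √[μ(2/r − 1/a_t)] = √[1.26790×10^8 × (2/1.458×10^6 − 1/8.131×10^5)] = 4.241 km/s.

v = 4241 m/s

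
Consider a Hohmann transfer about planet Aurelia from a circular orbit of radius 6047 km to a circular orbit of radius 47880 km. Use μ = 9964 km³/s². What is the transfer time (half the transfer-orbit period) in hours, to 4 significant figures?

t = 38.71 hours

Transfer-ellipse semi-major axis a_t = (r₁ + r₂)/2 = (6047 + 47880)/2 = 26963.5 km.
By Kepler's third law the transfer-orbit period is T = 2π√(a_t³/μ), so t = T/2 = 1.3935×10^5 s.
Converting: 1.3935×10^5 s ÷ 3600 s/hour = 38.71 hours.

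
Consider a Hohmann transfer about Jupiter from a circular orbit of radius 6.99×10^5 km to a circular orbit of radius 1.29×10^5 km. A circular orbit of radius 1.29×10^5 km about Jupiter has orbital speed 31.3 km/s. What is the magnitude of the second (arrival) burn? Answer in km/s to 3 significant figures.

From the circular-orbit relation v² = μ/r at r = 1.29×10^5 km: μ = v²r = (31.3)² × 1.29×10^5 = 1.26380×10^8 km³/s².
The Hohmann ellipse has a_t = (r₁ + r₂)/2 = 4.140×10^5 km.
Circular speed at r = 1.290×10^5 km: v_c = √(μ/r) = 31.300 km/s.
Transfer-orbit speed at the same r (vis-viva, a = a_t): v_t = √[μ(2/r − 1/a_t)] = 40.671 km/s.
Δv₂ = |v_t − v_c| = |40.671 − 31.300| = 9.371 km/s.

Δv₂ = 9.37 km/s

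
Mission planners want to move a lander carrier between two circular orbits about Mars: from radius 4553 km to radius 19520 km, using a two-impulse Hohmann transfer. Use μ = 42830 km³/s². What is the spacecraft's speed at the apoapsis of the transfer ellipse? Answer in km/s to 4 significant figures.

v = 0.9110 km/s

The Hohmann ellipse has a_t = (r₁ + r₂)/2 = 12036.5 km.
The apoapsis of the transfer ellipse is at r = 19520 km.
Applying v² = μ(2/r − 1/a_t): v = 0.9110 km/s.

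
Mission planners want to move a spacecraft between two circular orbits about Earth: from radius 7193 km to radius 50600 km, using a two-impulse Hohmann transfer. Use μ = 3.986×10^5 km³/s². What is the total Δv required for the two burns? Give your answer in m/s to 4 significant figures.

Semi-major axis of the transfer orbit: a_t = (7193 + 50600)/2 = 28896.5 km.
Circular speed at r₁: v₁ = √(μ/r₁) = √(3.986×10^5/7193) = 7.444 km/s.
On the transfer ellipse at r₁, vis-viva equation gives v_p = √[μ(2/r₁ − 1/a_t)] = 9.851 km/s.
First burn Δv₁ = |v_p − v₁| = 2.407 km/s.
At r₂, v₂ = √(μ/r₂) = 2.8067 km/s.
Transfer-orbit speed at r₂: v_a = √[μ(2/r₂ − 1/a_t)] = 1.4003 km/s.
Second burn Δv₂ = |v₂ − v_a| = 1.406 km/s.
Δv = Δv₁ + Δv₂ = 2.407 + 1.406 = 3.813 km/s.

Δv = 3813 m/s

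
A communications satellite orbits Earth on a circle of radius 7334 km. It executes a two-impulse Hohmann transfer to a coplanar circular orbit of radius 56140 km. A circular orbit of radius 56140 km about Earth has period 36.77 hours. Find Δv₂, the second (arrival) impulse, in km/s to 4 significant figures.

Δv₂ = 1.384 km/s

From Kepler's third law T² = 4π²r³/μ at r = 56140 km, T = 36.77 hours = 36.77 × 3600 s = 1.32372×10^5 s: μ = 4π²r³/T² = 3.98644×10^5 km³/s².
Semi-major axis of the transfer orbit: a_t = (7334 + 56140)/2 = 31737 km.
On the circular orbit at r = 56140 km, v_c = √(μ/r) = 2.665 km/s.
Vis-viva on the transfer ellipse at r = 56140 km gives v_t = √[μ(2/r − 1/a_t)] = 1.281 km/s.
Δv₂ = |v_t − v_c| = |1.281 − 2.665| = 1.384 km/s.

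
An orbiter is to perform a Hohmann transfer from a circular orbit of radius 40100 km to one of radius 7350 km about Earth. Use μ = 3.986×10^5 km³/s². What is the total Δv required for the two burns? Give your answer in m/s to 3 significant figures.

Δv = 3610 m/s

Transfer-ellipse semi-major axis a_t = (r₁ + r₂)/2 = (40100 + 7350)/2 = 23725 km.
At r₁ the circular-orbit speed is v₁ = √(μ/r₁) = 3.153 km/s.
Transfer-orbit speed at r₁ (vis-viva equation): v_a = √[μ(2/r₁ − 1/a_t)] = 1.755 km/s.
First burn Δv₁ = |v_a − v₁| = 1.398 km/s.
Circular speed at r₂: v₂ = √(μ/r₂) = 7.364 km/s.
Transfer-orbit speed at r₂: v_p = √[μ(2/r₂ − 1/a_t)] = 9.574 km/s.
Second burn Δv₂ = |v₂ − v_p| = 2.210 km/s.
Total Δv = Δv₁ + Δv₂ = 3.608 km/s.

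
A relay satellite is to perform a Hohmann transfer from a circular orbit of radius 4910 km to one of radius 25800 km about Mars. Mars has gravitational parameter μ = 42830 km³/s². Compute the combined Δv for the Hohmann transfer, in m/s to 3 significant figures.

Δv = 1430 m/s

Transfer-ellipse semi-major axis a_t = (r₁ + r₂)/2 = (4910 + 25800)/2 = 15355 km.
Circular speed at r₁: v₁ = √(μ/r₁) = √(42830/4910) = 2.9535 km/s.
On the transfer ellipse at r₁, vis-viva gives v_p = √[μ(2/r₁ − 1/a_t)] = 3.8284 km/s.
First burn Δv₁ = |v_p − v₁| = 0.8749 km/s.
Circular speed at r₂: v₂ = √(μ/r₂) = 1.28844 km/s.
Transfer-orbit speed at r₂: v_a = √[μ(2/r₂ − 1/a_t)] = 0.728585 km/s.
Second burn Δv₂ = |v₂ − v_a| = 0.5599 km/s.
Δv = Δv₁ + Δv₂ = 0.8749 + 0.5599 = 1.435 km/s.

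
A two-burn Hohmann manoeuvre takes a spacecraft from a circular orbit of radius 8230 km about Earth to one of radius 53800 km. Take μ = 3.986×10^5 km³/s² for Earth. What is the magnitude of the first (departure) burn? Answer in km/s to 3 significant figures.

Δv₁ = 2.21 km/s

Semi-major axis of the transfer orbit: a_t = (8230 + 53800)/2 = 31015 km.
On the circular orbit at r = 8230 km, v_c = √(μ/r) = 6.959 km/s.
Transfer-orbit speed at the same r (vis-viva, a = a_t): v_t = √[μ(2/r − 1/a_t)] = 9.166 km/s.
Δv₁ = |v_t − v_c| = |9.166 − 6.959| = 2.207 km/s.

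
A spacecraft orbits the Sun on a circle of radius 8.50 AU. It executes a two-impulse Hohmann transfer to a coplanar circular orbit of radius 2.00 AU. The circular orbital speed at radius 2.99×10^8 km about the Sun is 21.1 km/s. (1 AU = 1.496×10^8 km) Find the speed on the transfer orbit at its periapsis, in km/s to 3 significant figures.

From the circular-orbit relation v² = μ/r at r = 2.99×10^8 km: μ = v²r = (21.1)² × 2.99×10^8 = 1.33118×10^11 km³/s².
In km: r₁ = 8.50 × 1.496×10^8 = 1.2716×10^9 km; r₂ = 2.00 × 1.496×10^8 = 2.992×10^8 km.
The Hohmann ellipse has a_t = (r₁ + r₂)/2 = 7.854×10^8 km.
The periapsis of the transfer ellipse is at r = 2.992×10^8 km.
Vis-viva: v = √[μ(2/r − 1/a_t)] = √[1.33118×10^11 × (2/2.992×10^8 − 1/7.854×10^8)] = 26.84 km/s.

v = 26.8 km/s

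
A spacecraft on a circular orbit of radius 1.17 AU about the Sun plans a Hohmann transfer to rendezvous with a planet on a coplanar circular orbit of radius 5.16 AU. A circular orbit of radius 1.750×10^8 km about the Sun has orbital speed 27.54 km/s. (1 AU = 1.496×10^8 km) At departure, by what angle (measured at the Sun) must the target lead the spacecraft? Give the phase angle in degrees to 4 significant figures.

From the circular-orbit relation v² = μ/r at r = 1.750×10^8 km: μ = v²r = (27.54)² × 1.750×10^8 = 1.32729×10^11 km³/s².
In km: r₁ = 1.17 × 1.496×10^8 = 1.75032×10^8 km; r₂ = 5.16 × 1.496×10^8 = 7.71936×10^8 km.
Semi-major axis of the transfer orbit: a_t = (1.75032×10^8 + 7.71936×10^8)/2 = 4.73484×10^8 km.
The half-period of the transfer ellipse is t = π√(a_t³/μ) = 8.8843×10^7 s.
The target's mean motion on its circular orbit is ω₂ = √(μ/r₂³) = 1.6987×10^-8 rad/s.
Angle swept by the target during transfer: ω₂·t = 1.5092 rad = 86.47°.
The spacecraft traverses 180° on the transfer ellipse, so the target must lead by 180° − 86.47° = 93.53°.

φ = 93.53°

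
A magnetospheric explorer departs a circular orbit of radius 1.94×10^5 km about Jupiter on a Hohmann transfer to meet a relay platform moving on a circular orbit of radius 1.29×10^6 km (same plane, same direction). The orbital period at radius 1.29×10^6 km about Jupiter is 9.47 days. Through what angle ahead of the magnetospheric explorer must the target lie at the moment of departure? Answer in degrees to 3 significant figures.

φ = 101°

From Kepler's third law T² = 4π²r³/μ at r = 1.29×10^6 km, T = 9.47 days = 9.47 × 86400 s = 8.18208×10^5 s: μ = 4π²r³/T² = 1.26591×10^8 km³/s².
Transfer-ellipse semi-major axis a_t = (r₁ + r₂)/2 = (1.940×10^5 + 1.290×10^6)/2 = 7.420×10^5 km.
Transfer time t = π√(a_t³/μ) = 1.7847×10^5 s.
Target angular speed ω₂ = √(μ/r₂³) = 7.6792×10^-6 rad/s.
Angle swept by the target during transfer: ω₂·t = 1.3705 rad = 78.52°.
Arrival is 180° from departure on the ellipse, so φ = 180° − 78.52° = 101°.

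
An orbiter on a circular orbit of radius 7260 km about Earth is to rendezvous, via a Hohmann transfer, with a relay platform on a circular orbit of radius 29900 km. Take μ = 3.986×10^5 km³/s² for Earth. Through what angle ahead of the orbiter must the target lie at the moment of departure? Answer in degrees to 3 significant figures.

The Hohmann ellipse has a_t = (r₁ + r₂)/2 = 18580 km.
Transfer time t = π√(a_t³/μ) = 12602.3 s.
The target's mean motion on its circular orbit is ω₂ = √(μ/r₂³) = 1.22113×10^-4 rad/s.
Angle swept by the target during transfer: ω₂·t = 1.5389 rad = 88.17°.
The orbiter traverses 180° on the transfer ellipse, so the target must lead by 180° − 88.17° = 91.8°.

φ = 91.8°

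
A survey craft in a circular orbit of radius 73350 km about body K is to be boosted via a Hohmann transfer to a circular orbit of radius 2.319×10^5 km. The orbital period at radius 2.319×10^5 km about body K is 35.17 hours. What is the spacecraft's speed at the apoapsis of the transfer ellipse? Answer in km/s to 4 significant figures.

From Kepler's third law T² = 4π²r³/μ at r = 2.319×10^5 km, T = 35.17 hours = 35.17 × 3600 s = 1.26612×10^5 s: μ = 4π²r³/T² = 3.07123×10^7 km³/s².
Semi-major axis of the transfer orbit: a_t = (73350 + 2.319×10^5)/2 = 1.52625×10^5 km.
The apoapsis of the transfer ellipse is at r = 2.319×10^5 km.
Applying v² = μ(2/r − 1/a_t): v = 7.978 km/s.

v = 7.978 km/s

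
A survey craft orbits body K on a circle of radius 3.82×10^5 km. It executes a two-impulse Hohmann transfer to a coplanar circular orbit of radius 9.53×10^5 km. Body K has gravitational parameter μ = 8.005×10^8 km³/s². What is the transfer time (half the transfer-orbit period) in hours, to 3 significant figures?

Semi-major axis of the transfer orbit: a_t = (3.820×10^5 + 9.530×10^5)/2 = 6.675×10^5 km.
Half the transfer-orbit period gives t = π√(a_t³/μ) = 60550 s.
Converting: 60550 s ÷ 3600 s/hour = 16.8 hours.

t = 16.8 hours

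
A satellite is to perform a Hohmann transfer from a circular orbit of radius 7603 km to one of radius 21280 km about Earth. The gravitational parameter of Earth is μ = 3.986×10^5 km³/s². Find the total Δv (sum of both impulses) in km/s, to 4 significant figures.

Δv = 2.736 km/s

Transfer-ellipse semi-major axis a_t = (r₁ + r₂)/2 = (7603 + 21280)/2 = 14441.5 km.
Circular speed at r₁: v₁ = √(μ/r₁) = √(3.986×10^5/7603) = 7.2406 km/s.
On the transfer ellipse at r₁, v² = μ(2/r − 1/a) gives v_p = √[μ(2/r₁ − 1/a_t)] = 8.7893 km/s.
First burn Δv₁ = |v_p − v₁| = 1.5487 km/s.
Circular speed at r₂: v₂ = √(μ/r₂) = 4.3280 km/s.
Transfer-orbit speed at r₂: v_a = √[μ(2/r₂ − 1/a_t)] = 3.1403 km/s.
Second burn Δv₂ = |v₂ − v_a| = 1.1877 km/s.
Total Δv = Δv₁ + Δv₂ = 2.736 km/s.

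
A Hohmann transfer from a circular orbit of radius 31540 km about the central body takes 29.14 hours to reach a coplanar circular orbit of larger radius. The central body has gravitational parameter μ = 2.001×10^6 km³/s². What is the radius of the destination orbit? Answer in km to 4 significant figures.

Transfer time t = 29.14 hours = 1.04904×10^5 s, and t = π√(a_t³/μ).
So a_t = (μ t²/π²)^(1/3) = (2.001×10^6 × (1.04904×10^5)² / π²)^(1/3) = 1.3067×10^5 km.
Since a_t = (r₁ + r₂)/2, r₂ = 2a_t − r₁ = 2×1.3067×10^5 − 31540 = 2.298×10^5 km.

r₂ = 2.298×10^5 km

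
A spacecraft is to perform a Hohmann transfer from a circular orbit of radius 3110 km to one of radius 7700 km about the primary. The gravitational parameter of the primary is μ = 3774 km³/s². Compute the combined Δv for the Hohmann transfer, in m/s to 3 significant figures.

Δv = 382 m/s

Semi-major axis of the transfer orbit: a_t = (3110 + 7700)/2 = 5405 km.
Circular speed at r₁: v₁ = √(μ/r₁) = √(3774/3110) = 1.101592 km/s.
Transfer-orbit speed at r₁ (v² = μ(2/r − 1/a)): v_p = √[μ(2/r₁ − 1/a_t)] = 1.314826 km/s.
First burn Δv₁ = |v_p − v₁| = 0.21323 km/s.
At r₂, v₂ = √(μ/r₂) = 0.70009 km/s.
Transfer-orbit speed at r₂: v_a = √[μ(2/r₂ − 1/a_t)] = 0.53105 km/s.
Second burn Δv₂ = |v₂ − v_a| = 0.16904 km/s.
Δv = Δv₁ + Δv₂ = 0.21323 + 0.16904 = 0.3823 km/s.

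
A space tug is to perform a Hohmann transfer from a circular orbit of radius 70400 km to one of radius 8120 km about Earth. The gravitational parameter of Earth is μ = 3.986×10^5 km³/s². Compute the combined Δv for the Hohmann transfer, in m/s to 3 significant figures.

Δv = 3670 m/s

The Hohmann ellipse has a_t = (r₁ + r₂)/2 = 39260 km.
At r₁ the circular-orbit speed is v₁ = √(μ/r₁) = 2.379 km/s.
Transfer-orbit speed at r₁ (vis-viva equation): v_a = √[μ(2/r₁ − 1/a_t)] = 1.082 km/s.
First burn Δv₁ = |v_a − v₁| = 1.297 km/s.
Circular speed at r₂: v₂ = √(μ/r₂) = 7.006 km/s.
Transfer-orbit speed at r₂: v_p = √[μ(2/r₂ − 1/a_t)] = 9.382 km/s.
Second burn Δv₂ = |v₂ − v_p| = 2.376 km/s.
Δv = Δv₁ + Δv₂ = 1.297 + 2.376 = 3.673 km/s.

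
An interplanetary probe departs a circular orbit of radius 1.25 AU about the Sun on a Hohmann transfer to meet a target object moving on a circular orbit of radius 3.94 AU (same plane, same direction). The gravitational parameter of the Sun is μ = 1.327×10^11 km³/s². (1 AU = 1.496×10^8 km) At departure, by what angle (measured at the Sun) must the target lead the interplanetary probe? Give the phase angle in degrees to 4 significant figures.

In km: r₁ = 1.25 × 1.496×10^8 = 1.870×10^8 km; r₂ = 3.94 × 1.496×10^8 = 5.89424×10^8 km.
Transfer-ellipse semi-major axis a_t = (r₁ + r₂)/2 = (1.870×10^8 + 5.89424×10^8)/2 = 3.88212×10^8 km.
Transfer time t = π√(a_t³/μ) = 6.5966×10^7 s.
The target's mean motion on its circular orbit is ω₂ = √(μ/r₂³) = 2.5456×10^-8 rad/s.
Angle swept by the target during transfer: ω₂·t = 1.6792 rad = 96.21°.
Arrival is 180° from departure on the ellipse, so φ = 180° − 96.21° = 83.79°.

φ = 83.79°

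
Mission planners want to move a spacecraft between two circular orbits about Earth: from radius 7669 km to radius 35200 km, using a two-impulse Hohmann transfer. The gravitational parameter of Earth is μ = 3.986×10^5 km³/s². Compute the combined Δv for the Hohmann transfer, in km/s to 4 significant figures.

Δv = 3.382 km/s

Transfer-ellipse semi-major axis a_t = (r₁ + r₂)/2 = (7669 + 35200)/2 = 21434.5 km.
At r₁ the circular-orbit speed is v₁ = √(μ/r₁) = 7.2094 km/s.
Transfer-orbit speed at r₁ (v² = μ(2/r − 1/a)): v_p = √[μ(2/r₁ − 1/a_t)] = 9.2388 km/s.
First burn Δv₁ = |v_p − v₁| = 2.0294 km/s.
Circular speed at r₂: v₂ = √(μ/r₂) = 3.3651 km/s.
Transfer-orbit speed at r₂: v_a = √[μ(2/r₂ − 1/a_t)] = 2.0128 km/s.
Second burn Δv₂ = |v₂ − v_a| = 1.3523 km/s.
Δv = Δv₁ + Δv₂ = 2.0294 + 1.3523 = 3.382 km/s.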